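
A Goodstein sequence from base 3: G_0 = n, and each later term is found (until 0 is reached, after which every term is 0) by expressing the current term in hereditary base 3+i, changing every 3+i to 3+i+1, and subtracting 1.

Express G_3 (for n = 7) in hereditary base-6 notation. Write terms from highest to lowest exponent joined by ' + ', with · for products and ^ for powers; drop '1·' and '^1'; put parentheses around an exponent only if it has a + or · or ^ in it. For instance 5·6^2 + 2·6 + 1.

i=0: 7 = 2·3 + 1 (b=3); 3→4: 2·4 + 1 = 9; 9−1 = 8
i=1: 8 = 2·4 (b=4); 4→5: 2·5 = 10; 10−1 = 9
i=2: 9 = 5 + 4 (b=5); 5→6: 6 + 4 = 10; 10−1 = 9
i=3: 9 = 6 + 3 (b=6); 6→7: 7 + 3 = 10; 10−1 = 9

6 + 3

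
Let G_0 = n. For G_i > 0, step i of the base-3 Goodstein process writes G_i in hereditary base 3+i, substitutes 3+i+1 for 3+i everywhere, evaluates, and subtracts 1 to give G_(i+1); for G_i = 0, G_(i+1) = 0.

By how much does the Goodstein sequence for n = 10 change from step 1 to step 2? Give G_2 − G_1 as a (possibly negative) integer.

base 3: 10 = 3^2 + 1; at 4: 4^2 + 1 = 17; next = 16
base 4: 16 = 4^2; at 5: 5^2 = 25; next = 24

8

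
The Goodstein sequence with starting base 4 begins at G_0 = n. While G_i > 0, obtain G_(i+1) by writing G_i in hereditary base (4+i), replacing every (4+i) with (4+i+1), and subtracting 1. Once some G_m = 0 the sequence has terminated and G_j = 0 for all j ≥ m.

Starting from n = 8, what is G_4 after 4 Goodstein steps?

9

G_0=8  [base 4] 2·4  →[4↦5]→  2·5 = 10  −1 ⇒ G_1=9
G_1=9  [base 5] 5 + 4  →[5↦6]→  6 + 4 = 10  −1 ⇒ G_2=9
G_2=9  [base 6] 6 + 3  →[6↦7]→  7 + 3 = 10  −1 ⇒ G_3=9
G_3=9  [base 7] 7 + 2  →[7↦8]→  8 + 2 = 10  −1 ⇒ G_4=9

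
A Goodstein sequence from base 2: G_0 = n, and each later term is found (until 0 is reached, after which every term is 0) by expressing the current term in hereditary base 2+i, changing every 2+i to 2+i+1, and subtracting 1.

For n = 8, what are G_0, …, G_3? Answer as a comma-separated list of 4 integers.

8, 80, 553, 6310

(0) 8|_2 = 2^(2 + 1) ↦ 3^(3 + 1)|_3 = 81 ⇒ 80
(1) 80|_3 = 2·3^3 + 2·3^2 + 2·3 + 2 ↦ 2·4^4 + 2·4^2 + 2·4 + 2|_4 = 554 ⇒ 553
(2) 553|_4 = 2·4^4 + 2·4^2 + 2·4 + 1 ↦ 2·5^5 + 2·5^2 + 2·5 + 1|_5 = 6311 ⇒ 6310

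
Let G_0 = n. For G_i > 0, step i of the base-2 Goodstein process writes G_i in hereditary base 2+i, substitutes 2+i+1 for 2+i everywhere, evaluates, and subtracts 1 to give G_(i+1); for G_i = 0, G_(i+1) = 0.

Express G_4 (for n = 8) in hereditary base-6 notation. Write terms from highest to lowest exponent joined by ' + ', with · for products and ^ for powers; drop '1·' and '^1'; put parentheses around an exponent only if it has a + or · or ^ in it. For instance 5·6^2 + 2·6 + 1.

2·6^6 + 2·6^2 + 6 + 5

i=0: 8 = 2^(2 + 1) (b=2); 2→3: 3^(3 + 1) = 81; 81−1 = 80
i=1: 80 = 2·3^3 + 2·3^2 + 2·3 + 2 (b=3); 3→4: 2·4^4 + 2·4^2 + 2·4 + 2 = 554; 554−1 = 553
i=2: 553 = 2·4^4 + 2·4^2 + 2·4 + 1 (b=4); 4→5: 2·5^5 + 2·5^2 + 2·5 + 1 = 6311; 6311−1 = 6310
i=3: 6310 = 2·5^5 + 2·5^2 + 2·5 (b=5); 5→6: 2·6^6 + 2·6^2 + 2·6 = 93396; 93396−1 = 93395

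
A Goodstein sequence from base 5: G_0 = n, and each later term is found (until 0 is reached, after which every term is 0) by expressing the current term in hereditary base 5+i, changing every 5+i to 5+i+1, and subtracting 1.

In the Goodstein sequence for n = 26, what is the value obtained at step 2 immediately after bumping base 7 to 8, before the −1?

54

base 5: 26 = 5^2 + 1; at 6: 6^2 + 1 = 37; next = 36
base 6: 36 = 6^2; at 7: 7^2 = 49; next = 48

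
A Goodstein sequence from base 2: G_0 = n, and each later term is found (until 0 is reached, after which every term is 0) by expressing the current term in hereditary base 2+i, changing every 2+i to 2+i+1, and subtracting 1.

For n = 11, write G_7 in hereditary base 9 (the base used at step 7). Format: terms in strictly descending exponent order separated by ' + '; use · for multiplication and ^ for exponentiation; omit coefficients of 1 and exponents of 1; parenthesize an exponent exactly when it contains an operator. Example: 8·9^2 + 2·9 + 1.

G_0 = 11. HB_2(11) = 2^(2 + 1) + 2 + 1. Bump = 85. G_1 = 84.
G_1 = 84. HB_3(84) = 3^(3 + 1) + 3. Bump = 1028. G_2 = 1027.
G_2 = 1027. HB_4(1027) = 4^(4 + 1) + 3. Bump = 15628. G_3 = 15627.
G_3 = 15627. HB_5(15627) = 5^(5 + 1) + 2. Bump = 279938. G_4 = 279937.
G_4 = 279937. HB_6(279937) = 6^(6 + 1) + 1. Bump = 5764802. G_5 = 5764801.
G_5 = 5764801. HB_7(5764801) = 7^(7 + 1). Bump = 134217728. G_6 = 134217727.
G_6 = 134217727. HB_8(134217727) = 7·8^8 + 7·8^7 + 7·8^6 + 7·8^5 + 7·8^4 + 7·8^3 + 7·8^2 + 7·8 + 7. Bump = 2749609303. G_7 = 2749609302.
G_7 = 2749609302. HB_9(2749609302) = 7·9^9 + 7·9^7 + 7·9^6 + 7·9^5 + 7·9^4 + 7·9^3 + 7·9^2 + 7·9 + 6. Bump = 70077777776. G_8 = 70077777775.

7·9^9 + 7·9^7 + 7·9^6 + 7·9^5 + 7·9^4 + 7·9^3 + 7·9^2 + 7·9 + 6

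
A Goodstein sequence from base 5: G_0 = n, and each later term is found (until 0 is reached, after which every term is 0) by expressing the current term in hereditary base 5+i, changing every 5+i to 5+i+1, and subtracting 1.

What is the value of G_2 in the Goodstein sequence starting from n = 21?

27

(0) 21|_5 = 4·5 + 1 ↦ 4·6 + 1|_6 = 25 ⇒ 24
(1) 24|_6 = 4·6 ↦ 4·7|_7 = 28 ⇒ 27
(2) 27|_7 = 3·7 + 6 ↦ 3·8 + 6|_8 = 30 ⇒ 29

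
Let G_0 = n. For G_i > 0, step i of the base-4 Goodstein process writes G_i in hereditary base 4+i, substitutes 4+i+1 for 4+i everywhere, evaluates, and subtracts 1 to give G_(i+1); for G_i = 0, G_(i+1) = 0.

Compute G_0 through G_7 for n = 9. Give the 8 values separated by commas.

base 4: 9 = 2·4 + 1; at 5: 2·5 + 1 = 11; next = 10
base 5: 10 = 2·5; at 6: 2·6 = 12; next = 11
base 6: 11 = 6 + 5; at 7: 7 + 5 = 12; next = 11
base 7: 11 = 7 + 4; at 8: 8 + 4 = 12; next = 11
base 8: 11 = 8 + 3; at 9: 9 + 3 = 12; next = 11
base 9: 11 = 9 + 2; at 10: 10 + 2 = 12; next = 11
base 10: 11 = 10 + 1; at 11: 11 + 1 = 12; next = 11

9, 10, 11, 11, 11, 11, 11, 11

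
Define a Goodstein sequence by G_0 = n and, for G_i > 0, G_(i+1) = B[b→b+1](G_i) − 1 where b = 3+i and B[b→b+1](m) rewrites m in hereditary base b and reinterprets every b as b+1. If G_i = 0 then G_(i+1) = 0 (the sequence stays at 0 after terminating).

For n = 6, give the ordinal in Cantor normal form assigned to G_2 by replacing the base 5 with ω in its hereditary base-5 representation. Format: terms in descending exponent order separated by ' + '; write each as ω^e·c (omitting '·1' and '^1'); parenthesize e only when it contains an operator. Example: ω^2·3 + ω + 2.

ω + 2

i=0: 6 = 2·3 (b=3); 3→4: 2·4 = 8; 8−1 = 7
i=1: 7 = 4 + 3 (b=4); 4→5: 5 + 3 = 8; 8−1 = 7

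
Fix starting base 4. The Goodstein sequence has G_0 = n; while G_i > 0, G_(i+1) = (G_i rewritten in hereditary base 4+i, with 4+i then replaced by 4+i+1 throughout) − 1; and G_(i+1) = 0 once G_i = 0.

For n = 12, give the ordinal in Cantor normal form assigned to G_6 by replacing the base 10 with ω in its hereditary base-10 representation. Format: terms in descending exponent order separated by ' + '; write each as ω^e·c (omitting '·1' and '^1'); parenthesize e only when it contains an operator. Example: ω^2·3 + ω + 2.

ω + 9

(0) 12|_4 = 3·4 ↦ 3·5|_5 = 15 ⇒ 14
(1) 14|_5 = 2·5 + 4 ↦ 2·6 + 4|_6 = 16 ⇒ 15
(2) 15|_6 = 2·6 + 3 ↦ 2·7 + 3|_7 = 17 ⇒ 16
(3) 16|_7 = 2·7 + 2 ↦ 2·8 + 2|_8 = 18 ⇒ 17
(4) 17|_8 = 2·8 + 1 ↦ 2·9 + 1|_9 = 19 ⇒ 18
(5) 18|_9 = 2·9 ↦ 2·10|_10 = 20 ⇒ 19
(6) 19|_10 = 10 + 9 ↦ 11 + 9|_11 = 20 ⇒ 19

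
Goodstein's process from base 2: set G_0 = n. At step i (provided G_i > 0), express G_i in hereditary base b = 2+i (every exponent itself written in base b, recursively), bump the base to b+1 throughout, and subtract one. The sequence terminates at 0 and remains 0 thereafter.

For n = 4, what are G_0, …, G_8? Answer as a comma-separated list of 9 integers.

step 0: 4 = 2^2; sub 3 for 2: 3^3; = 27; G_1 = 27−1 = 26
step 1: 26 = 2·3^2 + 2·3 + 2; sub 4 for 3: 2·4^2 + 2·4 + 2; = 42; G_2 = 42−1 = 41
step 2: 41 = 2·4^2 + 2·4 + 1; sub 5 for 4: 2·5^2 + 2·5 + 1; = 61; G_3 = 61−1 = 60
step 3: 60 = 2·5^2 + 2·5; sub 6 for 5: 2·6^2 + 2·6; = 84; G_4 = 84−1 = 83
step 4: 83 = 2·6^2 + 6 + 5; sub 7 for 6: 2·7^2 + 7 + 5; = 110; G_5 = 110−1 = 109
step 5: 109 = 2·7^2 + 7 + 4; sub 8 for 7: 2·8^2 + 8 + 4; = 140; G_6 = 140−1 = 139
step 6: 139 = 2·8^2 + 8 + 3; sub 9 for 8: 2·9^2 + 9 + 3; = 174; G_7 = 174−1 = 173
step 7: 173 = 2·9^2 + 9 + 2; sub 10 for 9: 2·10^2 + 10 + 2; = 212; G_8 = 212−1 = 211

4, 26, 41, 60, 83, 109, 139, 173, 211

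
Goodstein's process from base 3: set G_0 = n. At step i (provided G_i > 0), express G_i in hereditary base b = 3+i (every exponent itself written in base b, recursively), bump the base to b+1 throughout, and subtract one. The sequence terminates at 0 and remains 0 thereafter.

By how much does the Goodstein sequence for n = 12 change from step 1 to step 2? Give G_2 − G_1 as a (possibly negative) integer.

[0] 12 ≡ 3^2 + 3 (base 3). Lift 4: 20. −1: 19.
[1] 19 ≡ 4^2 + 3 (base 4). Lift 5: 28. −1: 27.

8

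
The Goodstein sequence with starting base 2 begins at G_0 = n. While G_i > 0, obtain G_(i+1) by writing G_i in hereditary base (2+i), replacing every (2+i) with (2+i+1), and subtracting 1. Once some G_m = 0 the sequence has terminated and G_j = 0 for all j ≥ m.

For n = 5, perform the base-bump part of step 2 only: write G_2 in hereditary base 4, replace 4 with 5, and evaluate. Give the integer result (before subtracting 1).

5 —HB2→ 2^2 + 1 —bump→ 3^3 + 1 = 28 —(−1)→ 27
27 —HB3→ 3^3 —bump→ 4^4 = 256 —(−1)→ 255
255 —HB4→ 3·4^3 + 3·4^2 + 3·4 + 3 —bump→ 3·5^3 + 3·5^2 + 3·5 + 3 = 468 —(−1)→ 467

468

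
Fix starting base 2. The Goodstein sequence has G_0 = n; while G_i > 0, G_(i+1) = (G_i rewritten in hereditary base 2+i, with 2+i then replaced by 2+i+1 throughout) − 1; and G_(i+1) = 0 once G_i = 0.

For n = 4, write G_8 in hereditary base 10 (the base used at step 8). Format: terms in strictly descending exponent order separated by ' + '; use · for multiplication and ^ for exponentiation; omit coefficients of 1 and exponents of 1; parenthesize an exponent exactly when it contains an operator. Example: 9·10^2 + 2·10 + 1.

2·10^2 + 10 + 1

(0) 4|_2 = 2^2 ↦ 3^3|_3 = 27 ⇒ 26
(1) 26|_3 = 2·3^2 + 2·3 + 2 ↦ 2·4^2 + 2·4 + 2|_4 = 42 ⇒ 41
(2) 41|_4 = 2·4^2 + 2·4 + 1 ↦ 2·5^2 + 2·5 + 1|_5 = 61 ⇒ 60
(3) 60|_5 = 2·5^2 + 2·5 ↦ 2·6^2 + 2·6|_6 = 84 ⇒ 83
(4) 83|_6 = 2·6^2 + 6 + 5 ↦ 2·7^2 + 7 + 5|_7 = 110 ⇒ 109
(5) 109|_7 = 2·7^2 + 7 + 4 ↦ 2·8^2 + 8 + 4|_8 = 140 ⇒ 139
(6) 139|_8 = 2·8^2 + 8 + 3 ↦ 2·9^2 + 9 + 3|_9 = 174 ⇒ 173
(7) 173|_9 = 2·9^2 + 9 + 2 ↦ 2·10^2 + 10 + 2|_10 = 212 ⇒ 211
(8) 211|_10 = 2·10^2 + 10 + 1 ↦ 2·11^2 + 11 + 1|_11 = 254 ⇒ 253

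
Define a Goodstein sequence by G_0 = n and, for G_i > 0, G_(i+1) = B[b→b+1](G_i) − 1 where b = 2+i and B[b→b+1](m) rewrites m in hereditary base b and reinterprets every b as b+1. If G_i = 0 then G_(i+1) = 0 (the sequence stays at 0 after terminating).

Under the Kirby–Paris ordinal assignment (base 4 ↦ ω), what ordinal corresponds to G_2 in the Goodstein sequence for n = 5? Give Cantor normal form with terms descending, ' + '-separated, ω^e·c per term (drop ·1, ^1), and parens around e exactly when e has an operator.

step 0: 5 = 2^2 + 1; sub 3 for 2: 3^3 + 1; = 28; G_1 = 28−1 = 27
step 1: 27 = 3^3; sub 4 for 3: 4^4; = 256; G_2 = 256−1 = 255

ω^3·3 + ω^2·3 + ω·3 + 3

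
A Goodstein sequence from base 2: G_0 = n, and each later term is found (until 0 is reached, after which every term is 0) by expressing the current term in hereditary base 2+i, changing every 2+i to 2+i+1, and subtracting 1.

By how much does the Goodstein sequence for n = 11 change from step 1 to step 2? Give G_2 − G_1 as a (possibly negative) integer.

step 0: 11 = 2^(2 + 1) + 2 + 1; sub 3 for 2: 3^(3 + 1) + 3 + 1; = 85; G_1 = 85−1 = 84
step 1: 84 = 3^(3 + 1) + 3; sub 4 for 3: 4^(4 + 1) + 4; = 1028; G_2 = 1028−1 = 1027

943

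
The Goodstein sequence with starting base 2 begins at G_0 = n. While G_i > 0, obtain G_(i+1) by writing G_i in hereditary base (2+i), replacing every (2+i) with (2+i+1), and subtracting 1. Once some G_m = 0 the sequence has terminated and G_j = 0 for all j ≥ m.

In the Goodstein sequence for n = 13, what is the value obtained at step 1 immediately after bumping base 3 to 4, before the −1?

1280

i=0: 13 = 2^(2 + 1) + 2^2 + 1 (b=2); 2→3: 3^(3 + 1) + 3^3 + 1 = 109; 109−1 = 108
i=1: 108 = 3^(3 + 1) + 3^3 (b=3); 3→4: 4^(4 + 1) + 4^4 = 1280; 1280−1 = 1279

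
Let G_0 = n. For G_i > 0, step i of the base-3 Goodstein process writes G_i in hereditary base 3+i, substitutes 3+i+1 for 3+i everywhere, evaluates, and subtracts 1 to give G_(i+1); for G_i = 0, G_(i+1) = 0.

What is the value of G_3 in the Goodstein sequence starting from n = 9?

19

G_0 = 9. HB_3(9) = 3^2. Bump = 16. G_1 = 15.
G_1 = 15. HB_4(15) = 3·4 + 3. Bump = 18. G_2 = 17.
G_2 = 17. HB_5(17) = 3·5 + 2. Bump = 20. G_3 = 19.
G_3 = 19. HB_6(19) = 3·6 + 1. Bump = 22. G_4 = 21.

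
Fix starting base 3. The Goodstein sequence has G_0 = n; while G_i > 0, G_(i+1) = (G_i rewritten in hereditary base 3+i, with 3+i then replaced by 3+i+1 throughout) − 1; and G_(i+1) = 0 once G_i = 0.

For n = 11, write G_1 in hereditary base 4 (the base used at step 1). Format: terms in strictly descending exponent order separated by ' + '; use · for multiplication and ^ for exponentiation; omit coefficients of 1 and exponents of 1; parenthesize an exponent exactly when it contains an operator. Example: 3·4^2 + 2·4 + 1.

4^2 + 1

G_0 = 11. HB_3(11) = 3^2 + 2. Bump = 18. G_1 = 17.
G_1 = 17. HB_4(17) = 4^2 + 1. Bump = 26. G_2 = 25.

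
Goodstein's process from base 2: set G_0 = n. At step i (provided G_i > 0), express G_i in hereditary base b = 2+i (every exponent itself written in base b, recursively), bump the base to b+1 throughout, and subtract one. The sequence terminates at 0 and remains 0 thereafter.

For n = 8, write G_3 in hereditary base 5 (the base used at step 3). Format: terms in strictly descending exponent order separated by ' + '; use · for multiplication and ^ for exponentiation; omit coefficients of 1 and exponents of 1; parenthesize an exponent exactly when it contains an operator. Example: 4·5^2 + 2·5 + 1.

2·5^5 + 2·5^2 + 2·5

G_0=8  [base 2] 2^(2 + 1)  →[2↦3]→  3^(3 + 1) = 81  −1 ⇒ G_1=80
G_1=80  [base 3] 2·3^3 + 2·3^2 + 2·3 + 2  →[3↦4]→  2·4^4 + 2·4^2 + 2·4 + 2 = 554  −1 ⇒ G_2=553
G_2=553  [base 4] 2·4^4 + 2·4^2 + 2·4 + 1  →[4↦5]→  2·5^5 + 2·5^2 + 2·5 + 1 = 6311  −1 ⇒ G_3=6310
G_3=6310  [base 5] 2·5^5 + 2·5^2 + 2·5  →[5↦6]→  2·6^6 + 2·6^2 + 2·6 = 93396  −1 ⇒ G_4=93395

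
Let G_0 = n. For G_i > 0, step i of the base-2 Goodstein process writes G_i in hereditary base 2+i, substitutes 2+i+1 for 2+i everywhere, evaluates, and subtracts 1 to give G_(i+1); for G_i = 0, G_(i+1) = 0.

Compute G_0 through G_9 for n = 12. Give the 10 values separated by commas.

12, 107, 1065, 15685, 280019, 5764910, 134217867, 3486784574, 100000000211, 3138428376974

12 —HB2→ 2^(2 + 1) + 2^2 —bump→ 3^(3 + 1) + 3^3 = 108 —(−1)→ 107
107 —HB3→ 3^(3 + 1) + 2·3^2 + 2·3 + 2 —bump→ 4^(4 + 1) + 2·4^2 + 2·4 + 2 = 1066 —(−1)→ 1065
1065 —HB4→ 4^(4 + 1) + 2·4^2 + 2·4 + 1 —bump→ 5^(5 + 1) + 2·5^2 + 2·5 + 1 = 15686 —(−1)→ 15685
15685 —HB5→ 5^(5 + 1) + 2·5^2 + 2·5 —bump→ 6^(6 + 1) + 2·6^2 + 2·6 = 280020 —(−1)→ 280019
280019 —HB6→ 6^(6 + 1) + 2·6^2 + 6 + 5 —bump→ 7^(7 + 1) + 2·7^2 + 7 + 5 = 5764911 —(−1)→ 5764910
5764910 —HB7→ 7^(7 + 1) + 2·7^2 + 7 + 4 —bump→ 8^(8 + 1) + 2·8^2 + 8 + 4 = 134217868 —(−1)→ 134217867
134217867 —HB8→ 8^(8 + 1) + 2·8^2 + 8 + 3 —bump→ 9^(9 + 1) + 2·9^2 + 9 + 3 = 3486784575 —(−1)→ 3486784574
3486784574 —HB9→ 9^(9 + 1) + 2·9^2 + 9 + 2 —bump→ 10^(10 + 1) + 2·10^2 + 10 + 2 = 100000000212 —(−1)→ 100000000211
100000000211 —HB10→ 10^(10 + 1) + 2·10^2 + 10 + 1 —bump→ 11^(11 + 1) + 2·11^2 + 11 + 1 = 3138428376975 —(−1)→ 3138428376974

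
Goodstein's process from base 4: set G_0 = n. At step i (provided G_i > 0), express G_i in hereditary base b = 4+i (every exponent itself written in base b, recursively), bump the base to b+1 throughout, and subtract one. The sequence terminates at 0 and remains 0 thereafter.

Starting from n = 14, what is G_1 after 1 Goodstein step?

(0) 14|_4 = 3·4 + 2 ↦ 3·5 + 2|_5 = 17 ⇒ 16
(1) 16|_5 = 3·5 + 1 ↦ 3·6 + 1|_6 = 19 ⇒ 18

16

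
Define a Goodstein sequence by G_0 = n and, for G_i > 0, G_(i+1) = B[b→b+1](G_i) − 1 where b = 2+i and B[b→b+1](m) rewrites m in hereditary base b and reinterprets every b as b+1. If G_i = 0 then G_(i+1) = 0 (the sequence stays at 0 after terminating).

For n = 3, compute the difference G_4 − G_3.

-1

i=0: 3 = 2 + 1 (b=2); 2→3: 3 + 1 = 4; 4−1 = 3
i=1: 3 = 3 (b=3); 3→4: 4 = 4; 4−1 = 3
i=2: 3 = 3 (b=4); 4→5: 3 = 3; 3−1 = 2
i=3: 2 = 2 (b=5); 5→6: 2 = 2; 2−1 = 1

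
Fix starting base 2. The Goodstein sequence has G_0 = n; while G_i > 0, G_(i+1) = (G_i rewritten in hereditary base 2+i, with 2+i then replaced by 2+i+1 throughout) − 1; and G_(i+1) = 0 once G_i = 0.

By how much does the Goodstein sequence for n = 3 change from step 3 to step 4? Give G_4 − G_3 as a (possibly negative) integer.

-1

i=0: 3 = 2 + 1 (b=2); 2→3: 3 + 1 = 4; 4−1 = 3
i=1: 3 = 3 (b=3); 3→4: 4 = 4; 4−1 = 3
i=2: 3 = 3 (b=4); 4→5: 3 = 3; 3−1 = 2
i=3: 2 = 2 (b=5); 5→6: 2 = 2; 2−1 = 1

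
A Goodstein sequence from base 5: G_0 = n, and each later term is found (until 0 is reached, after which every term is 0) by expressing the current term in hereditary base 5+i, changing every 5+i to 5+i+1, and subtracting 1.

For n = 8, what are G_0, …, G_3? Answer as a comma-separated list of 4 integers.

8, 8, 8, 8

step 0: 8 = 5 + 3; sub 6 for 5: 6 + 3; = 9; G_1 = 9−1 = 8
step 1: 8 = 6 + 2; sub 7 for 6: 7 + 2; = 9; G_2 = 9−1 = 8
step 2: 8 = 7 + 1; sub 8 for 7: 8 + 1; = 9; G_3 = 9−1 = 8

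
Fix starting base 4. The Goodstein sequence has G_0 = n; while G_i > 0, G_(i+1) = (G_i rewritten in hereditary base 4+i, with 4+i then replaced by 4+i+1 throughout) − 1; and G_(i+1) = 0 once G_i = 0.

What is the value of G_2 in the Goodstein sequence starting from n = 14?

18

base 4: 14 = 3·4 + 2; at 5: 3·5 + 2 = 17; next = 16
base 5: 16 = 3·5 + 1; at 6: 3·6 + 1 = 19; next = 18
base 6: 18 = 3·6; at 7: 3·7 = 21; next = 20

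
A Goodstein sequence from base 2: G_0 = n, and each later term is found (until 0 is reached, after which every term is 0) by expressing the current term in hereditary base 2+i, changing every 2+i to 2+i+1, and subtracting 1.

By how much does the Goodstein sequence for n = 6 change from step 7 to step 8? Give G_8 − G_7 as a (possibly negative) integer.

223404

i=0: 6 = 2^2 + 2 (b=2); 2→3: 3^3 + 3 = 30; 30−1 = 29
i=1: 29 = 3^3 + 2 (b=3); 3→4: 4^4 + 2 = 258; 258−1 = 257
i=2: 257 = 4^4 + 1 (b=4); 4→5: 5^5 + 1 = 3126; 3126−1 = 3125
i=3: 3125 = 5^5 (b=5); 5→6: 6^6 = 46656; 46656−1 = 46655
i=4: 46655 = 5·6^5 + 5·6^4 + 5·6^3 + 5·6^2 + 5·6 + 5 (b=6); 6→7: 5·7^5 + 5·7^4 + 5·7^3 + 5·7^2 + 5·7 + 5 = 98040; 98040−1 = 98039
i=5: 98039 = 5·7^5 + 5·7^4 + 5·7^3 + 5·7^2 + 5·7 + 4 (b=7); 7→8: 5·8^5 + 5·8^4 + 5·8^3 + 5·8^2 + 5·8 + 4 = 187244; 187244−1 = 187243
i=6: 187243 = 5·8^5 + 5·8^4 + 5·8^3 + 5·8^2 + 5·8 + 3 (b=8); 8→9: 5·9^5 + 5·9^4 + 5·9^3 + 5·9^2 + 5·9 + 3 = 332148; 332148−1 = 332147
i=7: 332147 = 5·9^5 + 5·9^4 + 5·9^3 + 5·9^2 + 5·9 + 2 (b=9); 9→10: 5·10^5 + 5·10^4 + 5·10^3 + 5·10^2 + 5·10 + 2 = 555552; 555552−1 = 555551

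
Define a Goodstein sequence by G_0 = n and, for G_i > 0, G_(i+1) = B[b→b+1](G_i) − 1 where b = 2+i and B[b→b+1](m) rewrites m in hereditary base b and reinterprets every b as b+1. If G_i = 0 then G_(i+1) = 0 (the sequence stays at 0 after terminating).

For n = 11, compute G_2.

G_0=11  [base 2] 2^(2 + 1) + 2 + 1  →[2↦3]→  3^(3 + 1) + 3 + 1 = 85  −1 ⇒ G_1=84
G_1=84  [base 3] 3^(3 + 1) + 3  →[3↦4]→  4^(4 + 1) + 4 = 1028  −1 ⇒ G_2=1027
G_2=1027  [base 4] 4^(4 + 1) + 3  →[4↦5]→  5^(5 + 1) + 3 = 15628  −1 ⇒ G_3=15627

1027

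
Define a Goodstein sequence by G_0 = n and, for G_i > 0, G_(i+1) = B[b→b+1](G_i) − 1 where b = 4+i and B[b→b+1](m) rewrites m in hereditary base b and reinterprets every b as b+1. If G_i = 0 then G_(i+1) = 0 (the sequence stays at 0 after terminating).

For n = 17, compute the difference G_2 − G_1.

10

base 4: 17 = 4^2 + 1; at 5: 5^2 + 1 = 26; next = 25
base 5: 25 = 5^2; at 6: 6^2 = 36; next = 35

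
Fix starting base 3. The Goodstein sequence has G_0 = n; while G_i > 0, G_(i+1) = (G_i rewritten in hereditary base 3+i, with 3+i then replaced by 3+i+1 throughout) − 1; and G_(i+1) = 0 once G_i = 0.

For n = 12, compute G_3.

37

[0] 12 ≡ 3^2 + 3 (base 3). Lift 4: 20. −1: 19.
[1] 19 ≡ 4^2 + 3 (base 4). Lift 5: 28. −1: 27.
[2] 27 ≡ 5^2 + 2 (base 5). Lift 6: 38. −1: 37.
[3] 37 ≡ 6^2 + 1 (base 6). Lift 7: 50. −1: 49.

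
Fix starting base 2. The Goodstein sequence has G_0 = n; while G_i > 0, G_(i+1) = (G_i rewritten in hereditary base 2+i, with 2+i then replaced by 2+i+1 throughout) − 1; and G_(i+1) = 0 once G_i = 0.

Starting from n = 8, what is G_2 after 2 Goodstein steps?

(0) 8|_2 = 2^(2 + 1) ↦ 3^(3 + 1)|_3 = 81 ⇒ 80
(1) 80|_3 = 2·3^3 + 2·3^2 + 2·3 + 2 ↦ 2·4^4 + 2·4^2 + 2·4 + 2|_4 = 554 ⇒ 553
(2) 553|_4 = 2·4^4 + 2·4^2 + 2·4 + 1 ↦ 2·5^5 + 2·5^2 + 2·5 + 1|_5 = 6311 ⇒ 6310

553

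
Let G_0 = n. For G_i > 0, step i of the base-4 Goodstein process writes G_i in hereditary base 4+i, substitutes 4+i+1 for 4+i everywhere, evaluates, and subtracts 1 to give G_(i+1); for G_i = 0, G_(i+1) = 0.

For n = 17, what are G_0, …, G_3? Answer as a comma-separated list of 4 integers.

G_0=17  [base 4] 4^2 + 1  →[4↦5]→  5^2 + 1 = 26  −1 ⇒ G_1=25
G_1=25  [base 5] 5^2  →[5↦6]→  6^2 = 36  −1 ⇒ G_2=35
G_2=35  [base 6] 5·6 + 5  →[6↦7]→  5·7 + 5 = 40  −1 ⇒ G_3=39

17, 25, 35, 39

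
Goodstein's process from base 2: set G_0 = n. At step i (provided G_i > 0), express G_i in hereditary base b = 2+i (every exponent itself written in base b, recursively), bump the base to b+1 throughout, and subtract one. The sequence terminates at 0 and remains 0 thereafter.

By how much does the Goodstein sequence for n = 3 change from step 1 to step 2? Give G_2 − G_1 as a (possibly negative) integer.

[0] 3 ≡ 2 + 1 (base 2). Lift 3: 4. −1: 3.
[1] 3 ≡ 3 (base 3). Lift 4: 4. −1: 3.

0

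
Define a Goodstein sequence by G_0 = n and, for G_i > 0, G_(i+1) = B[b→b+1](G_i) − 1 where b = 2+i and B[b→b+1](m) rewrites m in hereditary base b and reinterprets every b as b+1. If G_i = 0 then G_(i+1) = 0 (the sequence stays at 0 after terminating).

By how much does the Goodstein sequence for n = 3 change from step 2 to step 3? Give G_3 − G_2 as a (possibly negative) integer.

-1

step 0: 3 = 2 + 1; sub 3 for 2: 3 + 1; = 4; G_1 = 4−1 = 3
step 1: 3 = 3; sub 4 for 3: 4; = 4; G_2 = 4−1 = 3
step 2: 3 = 3; sub 5 for 4: 3; = 3; G_3 = 3−1 = 2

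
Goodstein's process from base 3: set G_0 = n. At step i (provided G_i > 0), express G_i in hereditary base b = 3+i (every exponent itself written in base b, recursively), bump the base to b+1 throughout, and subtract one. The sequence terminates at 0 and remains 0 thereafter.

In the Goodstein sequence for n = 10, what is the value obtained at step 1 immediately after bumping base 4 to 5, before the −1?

25

[0] 10 ≡ 3^2 + 1 (base 3). Lift 4: 17. −1: 16.
[1] 16 ≡ 4^2 (base 4). Lift 5: 25. −1: 24.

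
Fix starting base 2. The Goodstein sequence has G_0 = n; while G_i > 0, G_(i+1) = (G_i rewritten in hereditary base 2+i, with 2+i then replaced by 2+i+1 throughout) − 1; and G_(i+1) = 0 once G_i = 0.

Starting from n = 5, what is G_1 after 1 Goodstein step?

i=0: 5 = 2^2 + 1 (b=2); 2→3: 3^3 + 1 = 28; 28−1 = 27
i=1: 27 = 3^3 (b=3); 3→4: 4^4 = 256; 256−1 = 255

27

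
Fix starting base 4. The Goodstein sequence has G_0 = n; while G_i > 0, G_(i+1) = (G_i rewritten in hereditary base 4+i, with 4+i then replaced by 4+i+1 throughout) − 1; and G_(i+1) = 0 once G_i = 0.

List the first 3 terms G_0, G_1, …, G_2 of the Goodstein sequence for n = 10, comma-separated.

base 4: 10 = 2·4 + 2; at 5: 2·5 + 2 = 12; next = 11
base 5: 11 = 2·5 + 1; at 6: 2·6 + 1 = 13; next = 12

10, 11, 12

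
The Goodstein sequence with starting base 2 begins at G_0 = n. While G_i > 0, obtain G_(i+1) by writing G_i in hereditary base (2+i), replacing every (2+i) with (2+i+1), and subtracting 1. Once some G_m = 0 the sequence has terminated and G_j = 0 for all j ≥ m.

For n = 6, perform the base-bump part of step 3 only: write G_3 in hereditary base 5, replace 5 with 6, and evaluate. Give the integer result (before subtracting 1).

(0) 6|_2 = 2^2 + 2 ↦ 3^3 + 3|_3 = 30 ⇒ 29
(1) 29|_3 = 3^3 + 2 ↦ 4^4 + 2|_4 = 258 ⇒ 257
(2) 257|_4 = 4^4 + 1 ↦ 5^5 + 1|_5 = 3126 ⇒ 3125
(3) 3125|_5 = 5^5 ↦ 6^6|_6 = 46656 ⇒ 46655

46656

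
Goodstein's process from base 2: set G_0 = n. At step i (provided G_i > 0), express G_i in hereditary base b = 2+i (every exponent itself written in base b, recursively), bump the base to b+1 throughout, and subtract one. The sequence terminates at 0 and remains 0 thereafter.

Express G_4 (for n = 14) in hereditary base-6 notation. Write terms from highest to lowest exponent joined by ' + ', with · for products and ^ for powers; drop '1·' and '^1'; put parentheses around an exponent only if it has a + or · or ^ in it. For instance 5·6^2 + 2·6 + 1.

6^(6 + 1) + 5·6^5 + 5·6^4 + 5·6^3 + 5·6^2 + 5·6 + 5

G_0 = 14. HB_2(14) = 2^(2 + 1) + 2^2 + 2. Bump = 111. G_1 = 110.
G_1 = 110. HB_3(110) = 3^(3 + 1) + 3^3 + 2. Bump = 1282. G_2 = 1281.
G_2 = 1281. HB_4(1281) = 4^(4 + 1) + 4^4 + 1. Bump = 18751. G_3 = 18750.
G_3 = 18750. HB_5(18750) = 5^(5 + 1) + 5^5. Bump = 326592. G_4 = 326591.
G_4 = 326591. HB_6(326591) = 6^(6 + 1) + 5·6^5 + 5·6^4 + 5·6^3 + 5·6^2 + 5·6 + 5. Bump = 5862841. G_5 = 5862840.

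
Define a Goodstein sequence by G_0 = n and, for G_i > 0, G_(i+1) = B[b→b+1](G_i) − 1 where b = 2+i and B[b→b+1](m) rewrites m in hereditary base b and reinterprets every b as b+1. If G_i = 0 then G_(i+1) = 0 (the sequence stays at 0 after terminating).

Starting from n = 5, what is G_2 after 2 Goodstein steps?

(0) 5|_2 = 2^2 + 1 ↦ 3^3 + 1|_3 = 28 ⇒ 27
(1) 27|_3 = 3^3 ↦ 4^4|_4 = 256 ⇒ 255

255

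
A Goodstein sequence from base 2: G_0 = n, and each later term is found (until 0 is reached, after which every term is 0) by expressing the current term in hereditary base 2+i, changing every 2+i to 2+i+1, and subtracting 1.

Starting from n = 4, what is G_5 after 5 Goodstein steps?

base 2: 4 = 2^2; at 3: 3^3 = 27; next = 26
base 3: 26 = 2·3^2 + 2·3 + 2; at 4: 2·4^2 + 2·4 + 2 = 42; next = 41
base 4: 41 = 2·4^2 + 2·4 + 1; at 5: 2·5^2 + 2·5 + 1 = 61; next = 60
base 5: 60 = 2·5^2 + 2·5; at 6: 2·6^2 + 2·6 = 84; next = 83
base 6: 83 = 2·6^2 + 6 + 5; at 7: 2·7^2 + 7 + 5 = 110; next = 109
base 7: 109 = 2·7^2 + 7 + 4; at 8: 2·8^2 + 8 + 4 = 140; next = 139

109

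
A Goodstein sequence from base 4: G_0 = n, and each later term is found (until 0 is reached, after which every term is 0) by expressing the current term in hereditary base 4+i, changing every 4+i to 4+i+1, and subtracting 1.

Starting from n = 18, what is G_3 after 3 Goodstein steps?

48

(0) 18|_4 = 4^2 + 2 ↦ 5^2 + 2|_5 = 27 ⇒ 26
(1) 26|_5 = 5^2 + 1 ↦ 6^2 + 1|_6 = 37 ⇒ 36
(2) 36|_6 = 6^2 ↦ 7^2|_7 = 49 ⇒ 48
(3) 48|_7 = 6·7 + 6 ↦ 6·8 + 6|_8 = 54 ⇒ 53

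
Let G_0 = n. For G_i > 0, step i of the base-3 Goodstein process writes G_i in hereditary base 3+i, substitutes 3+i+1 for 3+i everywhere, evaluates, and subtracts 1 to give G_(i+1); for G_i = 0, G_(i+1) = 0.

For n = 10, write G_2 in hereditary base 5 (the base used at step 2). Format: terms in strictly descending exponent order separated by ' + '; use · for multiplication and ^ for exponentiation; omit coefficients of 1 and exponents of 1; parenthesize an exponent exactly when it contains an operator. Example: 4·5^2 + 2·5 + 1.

4·5 + 4

G_0=10  [base 3] 3^2 + 1  →[3↦4]→  4^2 + 1 = 17  −1 ⇒ G_1=16
G_1=16  [base 4] 4^2  →[4↦5]→  5^2 = 25  −1 ⇒ G_2=24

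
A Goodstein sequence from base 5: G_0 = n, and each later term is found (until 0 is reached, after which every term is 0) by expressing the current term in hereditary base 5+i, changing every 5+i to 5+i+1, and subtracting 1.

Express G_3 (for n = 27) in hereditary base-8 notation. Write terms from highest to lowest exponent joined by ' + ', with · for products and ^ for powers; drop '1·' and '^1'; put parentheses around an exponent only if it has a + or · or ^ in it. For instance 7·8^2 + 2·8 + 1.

7·8 + 7

step 0: 27 = 5^2 + 2; sub 6 for 5: 6^2 + 2; = 38; G_1 = 38−1 = 37
step 1: 37 = 6^2 + 1; sub 7 for 6: 7^2 + 1; = 50; G_2 = 50−1 = 49
step 2: 49 = 7^2; sub 8 for 7: 8^2; = 64; G_3 = 64−1 = 63
step 3: 63 = 7·8 + 7; sub 9 for 8: 7·9 + 7; = 70; G_4 = 70−1 = 69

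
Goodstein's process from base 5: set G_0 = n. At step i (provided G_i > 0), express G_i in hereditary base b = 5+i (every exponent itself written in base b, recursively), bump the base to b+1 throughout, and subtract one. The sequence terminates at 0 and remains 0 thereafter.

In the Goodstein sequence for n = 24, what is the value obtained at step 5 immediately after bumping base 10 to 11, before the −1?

24 —HB5→ 4·5 + 4 —bump→ 4·6 + 4 = 28 —(−1)→ 27
27 —HB6→ 4·6 + 3 —bump→ 4·7 + 3 = 31 —(−1)→ 30
30 —HB7→ 4·7 + 2 —bump→ 4·8 + 2 = 34 —(−1)→ 33
33 —HB8→ 4·8 + 1 —bump→ 4·9 + 1 = 37 —(−1)→ 36
36 —HB9→ 4·9 —bump→ 4·10 = 40 —(−1)→ 39
39 —HB10→ 3·10 + 9 —bump→ 3·11 + 9 = 42 —(−1)→ 41

42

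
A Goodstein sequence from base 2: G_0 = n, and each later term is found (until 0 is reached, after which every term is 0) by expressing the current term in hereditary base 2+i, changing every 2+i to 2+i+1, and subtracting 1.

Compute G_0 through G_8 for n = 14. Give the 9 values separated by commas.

14, 110, 1281, 18750, 326591, 5862840, 134404971, 3487116548, 100000555551

14 —HB2→ 2^(2 + 1) + 2^2 + 2 —bump→ 3^(3 + 1) + 3^3 + 3 = 111 —(−1)→ 110
110 —HB3→ 3^(3 + 1) + 3^3 + 2 —bump→ 4^(4 + 1) + 4^4 + 2 = 1282 —(−1)→ 1281
1281 —HB4→ 4^(4 + 1) + 4^4 + 1 —bump→ 5^(5 + 1) + 5^5 + 1 = 18751 —(−1)→ 18750
18750 —HB5→ 5^(5 + 1) + 5^5 —bump→ 6^(6 + 1) + 6^6 = 326592 —(−1)→ 326591
326591 —HB6→ 6^(6 + 1) + 5·6^5 + 5·6^4 + 5·6^3 + 5·6^2 + 5·6 + 5 —bump→ 7^(7 + 1) + 5·7^5 + 5·7^4 + 5·7^3 + 5·7^2 + 5·7 + 5 = 5862841 —(−1)→ 5862840
5862840 —HB7→ 7^(7 + 1) + 5·7^5 + 5·7^4 + 5·7^3 + 5·7^2 + 5·7 + 4 —bump→ 8^(8 + 1) + 5·8^5 + 5·8^4 + 5·8^3 + 5·8^2 + 5·8 + 4 = 134404972 —(−1)→ 134404971
134404971 —HB8→ 8^(8 + 1) + 5·8^5 + 5·8^4 + 5·8^3 + 5·8^2 + 5·8 + 3 —bump→ 9^(9 + 1) + 5·9^5 + 5·9^4 + 5·9^3 + 5·9^2 + 5·9 + 3 = 3487116549 —(−1)→ 3487116548
3487116548 —HB9→ 9^(9 + 1) + 5·9^5 + 5·9^4 + 5·9^3 + 5·9^2 + 5·9 + 2 —bump→ 10^(10 + 1) + 5·10^5 + 5·10^4 + 5·10^3 + 5·10^2 + 5·10 + 2 = 100000555552 —(−1)→ 100000555551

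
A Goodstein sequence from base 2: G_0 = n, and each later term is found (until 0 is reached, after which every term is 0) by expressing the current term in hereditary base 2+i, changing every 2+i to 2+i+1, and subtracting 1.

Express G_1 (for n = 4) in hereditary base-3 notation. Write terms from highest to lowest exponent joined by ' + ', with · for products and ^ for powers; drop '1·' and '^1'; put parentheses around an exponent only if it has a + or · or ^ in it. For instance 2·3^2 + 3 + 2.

4 —HB2→ 2^2 —bump→ 3^3 = 27 —(−1)→ 26
26 —HB3→ 2·3^2 + 2·3 + 2 —bump→ 2·4^2 + 2·4 + 2 = 42 —(−1)→ 41

2·3^2 + 2·3 + 2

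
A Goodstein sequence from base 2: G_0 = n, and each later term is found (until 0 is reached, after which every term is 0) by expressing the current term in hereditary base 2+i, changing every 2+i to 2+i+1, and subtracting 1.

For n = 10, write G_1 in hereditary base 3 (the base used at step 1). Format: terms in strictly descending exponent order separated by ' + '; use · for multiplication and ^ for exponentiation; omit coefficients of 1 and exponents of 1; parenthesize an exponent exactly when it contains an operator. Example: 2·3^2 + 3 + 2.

G_0 = 10. HB_2(10) = 2^(2 + 1) + 2. Bump = 84. G_1 = 83.
G_1 = 83. HB_3(83) = 3^(3 + 1) + 2. Bump = 1026. G_2 = 1025.

3^(3 + 1) + 2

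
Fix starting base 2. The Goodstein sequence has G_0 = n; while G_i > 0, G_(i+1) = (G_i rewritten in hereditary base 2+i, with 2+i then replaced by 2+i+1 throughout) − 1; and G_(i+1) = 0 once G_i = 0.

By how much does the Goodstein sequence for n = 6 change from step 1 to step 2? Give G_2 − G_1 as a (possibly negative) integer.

[0] 6 ≡ 2^2 + 2 (base 2). Lift 3: 30. −1: 29.
[1] 29 ≡ 3^3 + 2 (base 3). Lift 4: 258. −1: 257.

228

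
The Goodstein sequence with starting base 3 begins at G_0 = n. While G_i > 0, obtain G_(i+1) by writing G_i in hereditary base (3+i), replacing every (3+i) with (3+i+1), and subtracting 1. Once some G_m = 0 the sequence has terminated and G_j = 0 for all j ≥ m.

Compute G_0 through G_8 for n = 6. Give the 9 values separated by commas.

[0] 6 ≡ 2·3 (base 3). Lift 4: 8. −1: 7.
[1] 7 ≡ 4 + 3 (base 4). Lift 5: 8. −1: 7.
[2] 7 ≡ 5 + 2 (base 5). Lift 6: 8. −1: 7.
[3] 7 ≡ 6 + 1 (base 6). Lift 7: 8. −1: 7.
[4] 7 ≡ 7 (base 7). Lift 8: 8. −1: 7.
[5] 7 ≡ 7 (base 8). Lift 9: 7. −1: 6.
[6] 6 ≡ 6 (base 9). Lift 10: 6. −1: 5.
[7] 5 ≡ 5 (base 10). Lift 11: 5. −1: 4.

6, 7, 7, 7, 7, 7, 6, 5, 4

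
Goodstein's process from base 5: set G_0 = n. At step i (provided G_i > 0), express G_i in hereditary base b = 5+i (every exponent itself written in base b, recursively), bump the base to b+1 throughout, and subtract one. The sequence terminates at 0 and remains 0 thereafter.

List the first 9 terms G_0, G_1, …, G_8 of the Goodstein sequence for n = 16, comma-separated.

16, 18, 20, 21, 22, 23, 24, 25, 26

G_0=16  [base 5] 3·5 + 1  →[5↦6]→  3·6 + 1 = 19  −1 ⇒ G_1=18
G_1=18  [base 6] 3·6  →[6↦7]→  3·7 = 21  −1 ⇒ G_2=20
G_2=20  [base 7] 2·7 + 6  →[7↦8]→  2·8 + 6 = 22  −1 ⇒ G_3=21
G_3=21  [base 8] 2·8 + 5  →[8↦9]→  2·9 + 5 = 23  −1 ⇒ G_4=22
G_4=22  [base 9] 2·9 + 4  →[9↦10]→  2·10 + 4 = 24  −1 ⇒ G_5=23
G_5=23  [base 10] 2·10 + 3  →[10↦11]→  2·11 + 3 = 25  −1 ⇒ G_6=24
G_6=24  [base 11] 2·11 + 2  →[11↦12]→  2·12 + 2 = 26  −1 ⇒ G_7=25
G_7=25  [base 12] 2·12 + 1  →[12↦13]→  2·13 + 1 = 27  −1 ⇒ G_8=26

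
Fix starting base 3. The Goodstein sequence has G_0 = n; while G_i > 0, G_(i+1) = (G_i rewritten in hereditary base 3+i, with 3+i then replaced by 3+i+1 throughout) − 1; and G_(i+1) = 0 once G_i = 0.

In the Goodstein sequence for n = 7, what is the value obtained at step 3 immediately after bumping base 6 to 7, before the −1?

i=0: 7 = 2·3 + 1 (b=3); 3→4: 2·4 + 1 = 9; 9−1 = 8
i=1: 8 = 2·4 (b=4); 4→5: 2·5 = 10; 10−1 = 9
i=2: 9 = 5 + 4 (b=5); 5→6: 6 + 4 = 10; 10−1 = 9
i=3: 9 = 6 + 3 (b=6); 6→7: 7 + 3 = 10; 10−1 = 9

10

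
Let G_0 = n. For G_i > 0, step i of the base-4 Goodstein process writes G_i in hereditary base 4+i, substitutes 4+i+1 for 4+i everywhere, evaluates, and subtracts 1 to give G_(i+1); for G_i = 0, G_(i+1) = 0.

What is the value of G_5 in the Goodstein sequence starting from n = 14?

[0] 14 ≡ 3·4 + 2 (base 4). Lift 5: 17. −1: 16.
[1] 16 ≡ 3·5 + 1 (base 5). Lift 6: 19. −1: 18.
[2] 18 ≡ 3·6 (base 6). Lift 7: 21. −1: 20.
[3] 20 ≡ 2·7 + 6 (base 7). Lift 8: 22. −1: 21.
[4] 21 ≡ 2·8 + 5 (base 8). Lift 9: 23. −1: 22.
[5] 22 ≡ 2·9 + 4 (base 9). Lift 10: 24. −1: 23.

22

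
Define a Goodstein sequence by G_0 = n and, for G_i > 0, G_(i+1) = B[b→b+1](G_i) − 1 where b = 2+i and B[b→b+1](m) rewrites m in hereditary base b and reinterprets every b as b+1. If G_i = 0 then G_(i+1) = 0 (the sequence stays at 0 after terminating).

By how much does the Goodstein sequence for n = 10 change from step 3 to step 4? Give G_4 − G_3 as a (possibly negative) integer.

(0) 10|_2 = 2^(2 + 1) + 2 ↦ 3^(3 + 1) + 3|_3 = 84 ⇒ 83
(1) 83|_3 = 3^(3 + 1) + 2 ↦ 4^(4 + 1) + 2|_4 = 1026 ⇒ 1025
(2) 1025|_4 = 4^(4 + 1) + 1 ↦ 5^(5 + 1) + 1|_5 = 15626 ⇒ 15625
(3) 15625|_5 = 5^(5 + 1) ↦ 6^(6 + 1)|_6 = 279936 ⇒ 279935

264310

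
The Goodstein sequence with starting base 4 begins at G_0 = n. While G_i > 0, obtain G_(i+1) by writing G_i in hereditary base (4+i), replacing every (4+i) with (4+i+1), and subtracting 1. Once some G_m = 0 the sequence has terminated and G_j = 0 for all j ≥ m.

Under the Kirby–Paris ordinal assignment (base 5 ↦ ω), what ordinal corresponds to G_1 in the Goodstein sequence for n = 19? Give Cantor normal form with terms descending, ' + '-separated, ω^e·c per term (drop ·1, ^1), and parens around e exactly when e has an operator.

ω^2 + 2

(0) 19|_4 = 4^2 + 3 ↦ 5^2 + 3|_5 = 28 ⇒ 27
(1) 27|_5 = 5^2 + 2 ↦ 6^2 + 2|_6 = 38 ⇒ 37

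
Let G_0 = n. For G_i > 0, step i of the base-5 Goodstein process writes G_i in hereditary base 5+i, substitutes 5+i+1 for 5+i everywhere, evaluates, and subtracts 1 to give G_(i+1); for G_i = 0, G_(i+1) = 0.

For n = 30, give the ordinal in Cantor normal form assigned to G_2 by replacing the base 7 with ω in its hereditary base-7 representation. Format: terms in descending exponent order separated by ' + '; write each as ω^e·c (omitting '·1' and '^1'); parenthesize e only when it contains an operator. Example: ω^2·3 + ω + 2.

ω^2 + 4

G_0=30  [base 5] 5^2 + 5  →[5↦6]→  6^2 + 6 = 42  −1 ⇒ G_1=41
G_1=41  [base 6] 6^2 + 5  →[6↦7]→  7^2 + 5 = 54  −1 ⇒ G_2=53
G_2=53  [base 7] 7^2 + 4  →[7↦8]→  8^2 + 4 = 68  −1 ⇒ G_3=67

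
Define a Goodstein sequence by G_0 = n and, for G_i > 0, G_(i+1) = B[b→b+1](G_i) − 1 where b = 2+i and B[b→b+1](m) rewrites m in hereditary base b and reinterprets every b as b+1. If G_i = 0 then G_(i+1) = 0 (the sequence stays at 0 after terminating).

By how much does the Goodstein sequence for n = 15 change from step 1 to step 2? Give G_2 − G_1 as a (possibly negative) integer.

1172

15 —HB2→ 2^(2 + 1) + 2^2 + 2 + 1 —bump→ 3^(3 + 1) + 3^3 + 3 + 1 = 112 —(−1)→ 111
111 —HB3→ 3^(3 + 1) + 3^3 + 3 —bump→ 4^(4 + 1) + 4^4 + 4 = 1284 —(−1)→ 1283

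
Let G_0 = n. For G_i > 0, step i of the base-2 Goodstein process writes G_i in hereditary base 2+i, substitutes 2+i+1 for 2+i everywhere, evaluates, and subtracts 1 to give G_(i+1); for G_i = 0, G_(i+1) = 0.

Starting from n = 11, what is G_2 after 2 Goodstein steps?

11 —HB2→ 2^(2 + 1) + 2 + 1 —bump→ 3^(3 + 1) + 3 + 1 = 85 —(−1)→ 84
84 —HB3→ 3^(3 + 1) + 3 —bump→ 4^(4 + 1) + 4 = 1028 —(−1)→ 1027

1027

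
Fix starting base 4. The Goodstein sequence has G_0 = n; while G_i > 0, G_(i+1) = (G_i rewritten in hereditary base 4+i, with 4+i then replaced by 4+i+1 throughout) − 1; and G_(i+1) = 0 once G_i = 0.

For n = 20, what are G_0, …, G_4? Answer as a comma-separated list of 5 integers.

20, 29, 39, 51, 65

step 0: 20 = 4^2 + 4; sub 5 for 4: 5^2 + 5; = 30; G_1 = 30−1 = 29
step 1: 29 = 5^2 + 4; sub 6 for 5: 6^2 + 4; = 40; G_2 = 40−1 = 39
step 2: 39 = 6^2 + 3; sub 7 for 6: 7^2 + 3; = 52; G_3 = 52−1 = 51
step 3: 51 = 7^2 + 2; sub 8 for 7: 8^2 + 2; = 66; G_4 = 66−1 = 65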